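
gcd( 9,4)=1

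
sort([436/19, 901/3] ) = [ 436/19, 901/3 ]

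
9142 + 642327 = 651469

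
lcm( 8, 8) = 8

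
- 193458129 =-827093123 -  - 633634994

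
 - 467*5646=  - 2636682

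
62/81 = 62/81 = 0.77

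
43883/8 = 5485+3/8 = 5485.38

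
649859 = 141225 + 508634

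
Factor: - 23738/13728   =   - 83/48  =  - 2^( - 4)*3^( -1 )*83^1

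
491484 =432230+59254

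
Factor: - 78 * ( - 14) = 2^2 *3^1 * 7^1*13^1 = 1092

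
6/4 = 3/2 = 1.50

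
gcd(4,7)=1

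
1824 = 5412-3588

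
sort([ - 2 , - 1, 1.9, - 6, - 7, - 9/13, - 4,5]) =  [-7 , - 6,-4 , - 2, -1, - 9/13,1.9,5]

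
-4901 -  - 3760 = -1141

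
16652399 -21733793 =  - 5081394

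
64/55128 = 8/6891=0.00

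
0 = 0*96072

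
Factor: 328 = 2^3 * 41^1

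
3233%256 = 161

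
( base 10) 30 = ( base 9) 33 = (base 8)36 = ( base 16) 1E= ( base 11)28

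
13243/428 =30 + 403/428 = 30.94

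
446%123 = 77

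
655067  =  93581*7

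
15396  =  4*3849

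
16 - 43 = - 27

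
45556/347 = 45556/347 = 131.29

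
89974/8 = 44987/4=   11246.75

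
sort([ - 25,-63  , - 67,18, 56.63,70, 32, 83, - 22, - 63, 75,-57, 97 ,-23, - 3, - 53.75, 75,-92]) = [ - 92  , - 67 , - 63, - 63, - 57, - 53.75, - 25, - 23, - 22, - 3,  18, 32,56.63, 70, 75, 75, 83, 97] 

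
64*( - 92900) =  -5945600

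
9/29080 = 9/29080 =0.00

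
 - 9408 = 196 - 9604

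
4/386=2/193 = 0.01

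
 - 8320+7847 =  - 473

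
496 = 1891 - 1395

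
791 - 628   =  163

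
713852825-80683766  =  633169059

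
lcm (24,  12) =24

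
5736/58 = 2868/29 = 98.90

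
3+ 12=15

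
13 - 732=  - 719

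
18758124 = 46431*404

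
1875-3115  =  -1240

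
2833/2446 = 1 + 387/2446 = 1.16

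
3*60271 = 180813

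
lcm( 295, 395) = 23305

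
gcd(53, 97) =1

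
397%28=5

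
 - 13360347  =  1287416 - 14647763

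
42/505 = 42/505 =0.08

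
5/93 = 5/93 = 0.05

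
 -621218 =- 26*23893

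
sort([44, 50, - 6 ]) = [ - 6,  44, 50 ]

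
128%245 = 128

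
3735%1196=147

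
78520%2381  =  2328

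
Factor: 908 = 2^2*227^1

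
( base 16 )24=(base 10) 36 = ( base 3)1100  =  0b100100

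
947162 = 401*2362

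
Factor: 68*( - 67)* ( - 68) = 2^4*17^2*67^1 = 309808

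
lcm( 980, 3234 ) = 32340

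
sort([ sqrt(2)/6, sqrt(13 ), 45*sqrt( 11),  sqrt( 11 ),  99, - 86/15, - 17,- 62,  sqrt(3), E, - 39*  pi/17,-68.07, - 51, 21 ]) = [ - 68.07, - 62, - 51, - 17, - 39 *pi/17, - 86/15,sqrt(2)/6, sqrt( 3), E,sqrt(11 ) , sqrt(13),21,99, 45*sqrt ( 11)] 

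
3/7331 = 3/7331 = 0.00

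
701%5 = 1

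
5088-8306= - 3218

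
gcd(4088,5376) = 56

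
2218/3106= 1109/1553 = 0.71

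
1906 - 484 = 1422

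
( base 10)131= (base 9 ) 155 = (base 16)83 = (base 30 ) 4b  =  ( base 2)10000011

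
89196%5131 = 1969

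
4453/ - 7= -4453/7 = - 636.14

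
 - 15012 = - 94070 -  - 79058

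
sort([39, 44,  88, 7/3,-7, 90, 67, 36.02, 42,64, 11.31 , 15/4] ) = [ - 7, 7/3  ,  15/4, 11.31, 36.02, 39, 42, 44, 64, 67,88,90]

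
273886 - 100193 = 173693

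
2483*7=17381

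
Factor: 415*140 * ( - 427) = -24808700 = - 2^2*5^2*7^2* 61^1*83^1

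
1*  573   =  573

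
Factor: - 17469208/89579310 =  - 2^2 * 3^( - 1)*5^( - 1)*19^1  *  281^1*409^1 * 821^( - 1 )*3637^ ( - 1) = -  8734604/44789655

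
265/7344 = 265/7344= 0.04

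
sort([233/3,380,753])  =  [233/3,380, 753 ]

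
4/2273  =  4/2273 = 0.00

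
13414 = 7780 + 5634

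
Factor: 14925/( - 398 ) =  - 75/2 = - 2^( - 1) * 3^1*5^2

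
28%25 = 3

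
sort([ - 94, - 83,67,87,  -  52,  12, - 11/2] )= [  -  94 ,-83,-52,  -  11/2,12, 67, 87 ] 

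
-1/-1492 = 1/1492 = 0.00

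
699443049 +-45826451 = 653616598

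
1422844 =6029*236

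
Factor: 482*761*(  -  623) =-228517646 = -2^1 * 7^1*89^1*241^1*761^1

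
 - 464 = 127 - 591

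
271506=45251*6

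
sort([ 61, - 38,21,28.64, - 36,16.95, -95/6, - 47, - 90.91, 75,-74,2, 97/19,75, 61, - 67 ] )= [ - 90.91,-74,-67, - 47,- 38, - 36, - 95/6, 2,97/19,16.95 , 21,28.64, 61,61,75,75]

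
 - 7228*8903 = -64350884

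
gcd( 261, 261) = 261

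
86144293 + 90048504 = 176192797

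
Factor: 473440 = 2^5 * 5^1 * 11^1*269^1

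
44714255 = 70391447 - 25677192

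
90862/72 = 1261+35/36= 1261.97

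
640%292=56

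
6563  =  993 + 5570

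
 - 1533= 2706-4239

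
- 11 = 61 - 72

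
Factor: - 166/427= - 2^1*7^( - 1 )* 61^( - 1 )*83^1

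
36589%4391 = 1461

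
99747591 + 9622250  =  109369841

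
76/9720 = 19/2430 = 0.01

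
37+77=114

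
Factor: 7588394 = 2^1*11^2*31357^1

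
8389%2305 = 1474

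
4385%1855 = 675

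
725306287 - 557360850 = 167945437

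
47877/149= 321 + 48/149 =321.32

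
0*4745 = 0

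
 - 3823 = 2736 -6559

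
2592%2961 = 2592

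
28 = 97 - 69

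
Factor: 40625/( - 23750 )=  - 2^( - 1)*5^1*13^1 * 19^( - 1 )=- 65/38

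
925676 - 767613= 158063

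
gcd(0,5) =5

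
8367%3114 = 2139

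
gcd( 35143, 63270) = 1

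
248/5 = 248/5  =  49.60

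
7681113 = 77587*99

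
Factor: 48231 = 3^2*23^1*233^1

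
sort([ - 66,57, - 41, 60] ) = [ - 66, - 41, 57, 60]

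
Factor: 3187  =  3187^1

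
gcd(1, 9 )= 1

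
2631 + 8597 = 11228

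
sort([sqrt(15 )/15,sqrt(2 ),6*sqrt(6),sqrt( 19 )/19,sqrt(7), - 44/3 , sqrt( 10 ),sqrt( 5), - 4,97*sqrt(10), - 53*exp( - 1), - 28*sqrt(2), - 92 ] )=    [ - 92,  -  28*sqrt ( 2 ), - 53*exp( - 1),  -  44/3, - 4,sqrt( 19) /19, sqrt(15) /15,sqrt(2), sqrt( 5),sqrt(7 ),sqrt(10 ), 6*sqrt ( 6 ),97*sqrt(10) ]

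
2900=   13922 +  - 11022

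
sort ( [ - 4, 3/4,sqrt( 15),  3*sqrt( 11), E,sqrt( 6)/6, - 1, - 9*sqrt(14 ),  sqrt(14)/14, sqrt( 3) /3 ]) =[ - 9*sqrt(14 )  , - 4, - 1 , sqrt(14)/14, sqrt(6)/6, sqrt(3)/3, 3/4,E,sqrt(15), 3*sqrt (11)]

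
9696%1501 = 690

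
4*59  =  236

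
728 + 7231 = 7959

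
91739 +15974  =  107713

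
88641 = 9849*9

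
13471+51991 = 65462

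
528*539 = 284592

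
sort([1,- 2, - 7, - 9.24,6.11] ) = [ - 9.24, -7, - 2, 1, 6.11]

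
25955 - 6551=19404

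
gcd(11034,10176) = 6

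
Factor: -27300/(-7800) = 7/2 = 2^( -1 ) * 7^1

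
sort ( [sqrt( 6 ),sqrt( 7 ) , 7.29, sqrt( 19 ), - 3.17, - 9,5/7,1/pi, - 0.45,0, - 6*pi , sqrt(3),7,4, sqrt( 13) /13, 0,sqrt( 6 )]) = [- 6 * pi  , - 9, - 3.17, - 0.45,0,0,sqrt(13 ) /13, 1/pi,  5/7, sqrt( 3 ), sqrt( 6 ) , sqrt( 6),sqrt( 7),4,sqrt (19) , 7, 7.29] 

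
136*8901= 1210536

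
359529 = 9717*37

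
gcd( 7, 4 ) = 1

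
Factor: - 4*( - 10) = 40 = 2^3*5^1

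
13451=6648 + 6803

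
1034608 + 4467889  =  5502497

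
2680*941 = 2521880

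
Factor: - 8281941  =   - 3^1*17^1* 162391^1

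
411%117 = 60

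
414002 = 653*634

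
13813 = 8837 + 4976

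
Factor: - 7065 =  - 3^2*5^1*157^1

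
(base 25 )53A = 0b110010001010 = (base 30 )3H0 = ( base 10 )3210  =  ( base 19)8GI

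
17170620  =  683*25140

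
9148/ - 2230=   -  5+1001/1115 = -4.10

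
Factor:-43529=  - 19^1*29^1*79^1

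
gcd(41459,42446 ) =1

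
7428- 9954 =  - 2526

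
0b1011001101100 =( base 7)22510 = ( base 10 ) 5740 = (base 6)42324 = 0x166c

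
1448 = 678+770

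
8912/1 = 8912=8912.00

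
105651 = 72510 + 33141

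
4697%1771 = 1155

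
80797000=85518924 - 4721924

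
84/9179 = 84/9179= 0.01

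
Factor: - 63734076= - 2^2 * 3^2*7^1 * 252913^1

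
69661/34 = 2048 + 29/34 = 2048.85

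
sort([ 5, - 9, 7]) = [ - 9,5 , 7]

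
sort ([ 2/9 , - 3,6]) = [  -  3 , 2/9, 6]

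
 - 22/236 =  - 11/118 = - 0.09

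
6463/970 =6 + 643/970 = 6.66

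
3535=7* 505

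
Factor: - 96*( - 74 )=2^6*3^1*37^1  =  7104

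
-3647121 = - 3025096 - 622025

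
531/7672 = 531/7672 = 0.07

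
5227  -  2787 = 2440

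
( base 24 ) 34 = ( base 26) 2O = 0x4C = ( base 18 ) 44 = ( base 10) 76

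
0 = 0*2764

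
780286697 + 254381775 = 1034668472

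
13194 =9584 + 3610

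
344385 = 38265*9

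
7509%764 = 633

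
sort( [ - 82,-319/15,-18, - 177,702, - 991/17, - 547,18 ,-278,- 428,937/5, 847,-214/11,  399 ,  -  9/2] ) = [ - 547, - 428, - 278, - 177, -82, - 991/17,  -  319/15,-214/11,-18,-9/2, 18,937/5, 399, 702,847 ]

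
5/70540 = 1/14108=0.00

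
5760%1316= 496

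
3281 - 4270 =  - 989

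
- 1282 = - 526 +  - 756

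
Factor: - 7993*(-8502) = 2^1*3^1*13^1 * 109^1 * 7993^1 = 67956486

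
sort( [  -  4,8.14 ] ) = [-4, 8.14]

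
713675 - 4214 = 709461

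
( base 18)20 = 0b100100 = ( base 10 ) 36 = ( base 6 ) 100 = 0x24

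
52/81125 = 52/81125 = 0.00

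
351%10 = 1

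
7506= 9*834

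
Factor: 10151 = 10151^1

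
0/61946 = 0=0.00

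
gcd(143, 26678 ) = 1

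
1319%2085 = 1319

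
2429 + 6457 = 8886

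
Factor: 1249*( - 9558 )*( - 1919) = 22908910698= 2^1*3^4*19^1*59^1 * 101^1*1249^1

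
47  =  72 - 25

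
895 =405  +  490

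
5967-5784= 183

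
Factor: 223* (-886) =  - 197578=-2^1 * 223^1 * 443^1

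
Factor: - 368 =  - 2^4*23^1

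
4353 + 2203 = 6556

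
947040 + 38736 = 985776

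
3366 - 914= 2452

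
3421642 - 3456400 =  - 34758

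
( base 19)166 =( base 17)1B5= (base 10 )481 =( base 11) 3A8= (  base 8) 741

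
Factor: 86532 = 2^2*3^1*7211^1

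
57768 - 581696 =-523928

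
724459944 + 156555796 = 881015740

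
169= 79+90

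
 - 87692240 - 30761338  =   - 118453578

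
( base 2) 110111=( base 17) 34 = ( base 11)50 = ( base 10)55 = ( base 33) 1m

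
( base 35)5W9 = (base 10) 7254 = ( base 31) 7H0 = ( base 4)1301112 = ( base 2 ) 1110001010110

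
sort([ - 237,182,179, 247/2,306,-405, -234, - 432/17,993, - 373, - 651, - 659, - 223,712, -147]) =[ - 659  , - 651, - 405, - 373, - 237, - 234, - 223, - 147, - 432/17,247/2,179, 182, 306, 712,993]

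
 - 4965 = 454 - 5419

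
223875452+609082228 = 832957680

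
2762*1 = 2762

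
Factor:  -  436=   -  2^2*109^1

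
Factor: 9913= 23^1*431^1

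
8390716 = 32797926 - 24407210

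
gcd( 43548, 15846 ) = 114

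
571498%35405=5018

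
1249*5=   6245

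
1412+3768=5180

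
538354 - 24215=514139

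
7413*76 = 563388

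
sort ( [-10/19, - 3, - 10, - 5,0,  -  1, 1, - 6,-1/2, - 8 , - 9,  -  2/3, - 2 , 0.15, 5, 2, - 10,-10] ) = [-10, - 10, - 10, - 9,-8,-6, - 5, - 3, - 2 , - 1,-2/3, - 10/19,  -  1/2, 0, 0.15,1 , 2, 5]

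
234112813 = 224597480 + 9515333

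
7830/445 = 17+53/89 = 17.60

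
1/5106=1/5106 = 0.00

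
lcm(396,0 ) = 0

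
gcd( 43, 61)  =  1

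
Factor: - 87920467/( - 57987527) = 13^( - 1 ) * 17^( - 1) * 19^2*23^1*10589^1*262387^( - 1)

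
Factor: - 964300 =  - 2^2 * 5^2*9643^1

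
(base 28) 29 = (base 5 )230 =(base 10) 65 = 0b1000001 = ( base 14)49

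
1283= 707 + 576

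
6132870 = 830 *7389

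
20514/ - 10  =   - 10257/5 = - 2051.40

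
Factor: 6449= 6449^1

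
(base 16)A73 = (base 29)357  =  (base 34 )2an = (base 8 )5163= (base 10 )2675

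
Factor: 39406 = 2^1 * 17^1*19^1 * 61^1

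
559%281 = 278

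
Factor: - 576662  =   - 2^1*31^1 * 71^1*131^1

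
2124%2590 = 2124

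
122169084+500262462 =622431546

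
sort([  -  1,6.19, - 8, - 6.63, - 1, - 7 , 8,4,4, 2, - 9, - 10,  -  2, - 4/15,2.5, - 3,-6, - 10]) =[ - 10, -10 , - 9 ,-8,- 7,-6.63 ,  -  6, -3, - 2,-1, - 1,  -  4/15,2,2.5,  4,4, 6.19,8 ]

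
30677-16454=14223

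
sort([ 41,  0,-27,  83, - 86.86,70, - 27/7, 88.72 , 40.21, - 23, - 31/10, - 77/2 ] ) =[  -  86.86 ,  -  77/2,-27,- 23, - 27/7,  -  31/10, 0  ,  40.21, 41, 70 , 83, 88.72 ] 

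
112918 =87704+25214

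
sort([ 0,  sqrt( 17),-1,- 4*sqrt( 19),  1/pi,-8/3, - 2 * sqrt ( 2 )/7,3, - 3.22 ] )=[ - 4*sqrt( 19 ), - 3.22, - 8/3, - 1, - 2*sqrt ( 2 ) /7,0,1/pi,3, sqrt( 17)] 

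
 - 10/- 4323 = 10/4323=0.00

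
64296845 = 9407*6835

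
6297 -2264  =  4033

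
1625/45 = 325/9  =  36.11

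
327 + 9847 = 10174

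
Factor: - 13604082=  - 2^1*3^1*43^1*67^1*787^1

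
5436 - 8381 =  - 2945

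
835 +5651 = 6486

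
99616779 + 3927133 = 103543912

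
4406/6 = 734 + 1/3 = 734.33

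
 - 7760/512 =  - 485/32 = - 15.16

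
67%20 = 7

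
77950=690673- 612723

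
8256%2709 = 129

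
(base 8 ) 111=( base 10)73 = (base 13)58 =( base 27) 2J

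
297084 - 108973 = 188111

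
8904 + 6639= 15543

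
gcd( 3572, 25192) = 188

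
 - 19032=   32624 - 51656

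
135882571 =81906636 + 53975935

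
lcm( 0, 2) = 0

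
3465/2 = 1732 + 1/2=1732.50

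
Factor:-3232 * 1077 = - 2^5*3^1* 101^1*359^1 = - 3480864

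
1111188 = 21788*51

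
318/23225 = 318/23225 = 0.01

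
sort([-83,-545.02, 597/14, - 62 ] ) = [-545.02, - 83, -62, 597/14]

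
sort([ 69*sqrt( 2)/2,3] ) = [ 3, 69*sqrt( 2 )/2]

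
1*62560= 62560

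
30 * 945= 28350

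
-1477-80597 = - 82074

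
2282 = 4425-2143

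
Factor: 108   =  2^2* 3^3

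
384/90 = 64/15 = 4.27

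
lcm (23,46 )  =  46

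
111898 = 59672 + 52226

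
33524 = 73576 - 40052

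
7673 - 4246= 3427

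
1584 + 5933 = 7517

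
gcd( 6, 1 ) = 1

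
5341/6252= 5341/6252= 0.85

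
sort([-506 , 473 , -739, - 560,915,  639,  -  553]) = [-739,-560,-553, - 506,473, 639,915 ] 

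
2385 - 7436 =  - 5051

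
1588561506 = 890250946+698310560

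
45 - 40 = 5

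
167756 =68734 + 99022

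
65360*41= 2679760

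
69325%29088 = 11149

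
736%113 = 58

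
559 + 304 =863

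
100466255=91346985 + 9119270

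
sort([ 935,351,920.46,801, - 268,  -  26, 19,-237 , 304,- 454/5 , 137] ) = [ -268, - 237, - 454/5,  -  26, 19,137,304,351,801,920.46 , 935 ]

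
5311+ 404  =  5715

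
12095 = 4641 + 7454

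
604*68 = 41072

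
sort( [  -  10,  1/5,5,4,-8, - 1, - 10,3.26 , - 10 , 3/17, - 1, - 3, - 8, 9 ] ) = [ - 10, - 10, - 10,-8 , - 8, - 3,  -  1,-1,3/17,1/5 , 3.26,4,5, 9]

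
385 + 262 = 647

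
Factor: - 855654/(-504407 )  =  2^1*3^1 * 17^( - 1)*29671^( - 1)*  142609^1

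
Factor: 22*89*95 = 186010 = 2^1*5^1 * 11^1*19^1*89^1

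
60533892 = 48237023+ 12296869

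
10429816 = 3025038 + 7404778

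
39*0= 0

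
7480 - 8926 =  - 1446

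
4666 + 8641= 13307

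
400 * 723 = 289200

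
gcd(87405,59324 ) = 1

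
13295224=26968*493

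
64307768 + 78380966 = 142688734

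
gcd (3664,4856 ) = 8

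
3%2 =1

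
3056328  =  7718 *396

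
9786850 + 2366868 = 12153718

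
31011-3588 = 27423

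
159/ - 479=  - 159/479  =  - 0.33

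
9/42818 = 9/42818 = 0.00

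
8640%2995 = 2650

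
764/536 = 191/134 =1.43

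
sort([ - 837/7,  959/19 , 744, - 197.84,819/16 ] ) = [ -197.84, - 837/7, 959/19,819/16, 744] 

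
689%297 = 95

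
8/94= 4/47=   0.09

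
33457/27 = 33457/27 = 1239.15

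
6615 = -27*( - 245)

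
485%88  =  45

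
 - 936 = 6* (- 156)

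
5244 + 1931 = 7175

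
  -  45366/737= - 62+328/737 =- 61.55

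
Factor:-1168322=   -  2^1 *257^1 * 2273^1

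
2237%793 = 651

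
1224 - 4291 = -3067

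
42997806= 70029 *614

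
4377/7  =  625+ 2/7 = 625.29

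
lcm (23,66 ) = 1518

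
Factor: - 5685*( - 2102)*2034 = 24306035580 = 2^2*3^3*5^1*113^1*379^1*1051^1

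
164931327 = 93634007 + 71297320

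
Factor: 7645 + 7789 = 2^1*7717^1 = 15434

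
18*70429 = 1267722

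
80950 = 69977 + 10973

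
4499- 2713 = 1786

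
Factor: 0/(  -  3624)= 0 =0^1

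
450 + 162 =612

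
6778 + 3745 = 10523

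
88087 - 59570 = 28517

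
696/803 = 696/803= 0.87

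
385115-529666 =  - 144551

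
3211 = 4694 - 1483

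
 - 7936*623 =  - 4944128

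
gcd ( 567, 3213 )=189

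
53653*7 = 375571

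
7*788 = 5516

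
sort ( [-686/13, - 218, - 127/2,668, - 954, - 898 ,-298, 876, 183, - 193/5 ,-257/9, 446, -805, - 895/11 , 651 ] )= [ - 954 , - 898,-805, - 298 ,  -  218, - 895/11 , - 127/2, - 686/13,  -  193/5, - 257/9, 183 , 446 , 651,  668, 876] 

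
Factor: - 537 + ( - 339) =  - 2^2*3^1*73^1 = -876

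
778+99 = 877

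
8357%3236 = 1885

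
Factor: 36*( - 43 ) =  - 2^2*3^2*43^1 = -  1548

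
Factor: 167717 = 11^1*79^1*193^1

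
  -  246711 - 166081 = -412792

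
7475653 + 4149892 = 11625545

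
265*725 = 192125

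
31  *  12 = 372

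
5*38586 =192930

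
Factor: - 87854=-2^1*13^1*31^1* 109^1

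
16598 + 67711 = 84309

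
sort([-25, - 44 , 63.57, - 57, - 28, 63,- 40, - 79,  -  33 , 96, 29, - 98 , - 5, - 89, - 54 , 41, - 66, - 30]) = [ - 98, - 89,  -  79 ,  -  66 , - 57 , - 54  , - 44, - 40,  -  33, - 30, - 28,-25 , - 5,29, 41, 63, 63.57,96]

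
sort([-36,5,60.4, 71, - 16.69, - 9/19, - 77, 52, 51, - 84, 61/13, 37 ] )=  [ - 84, - 77,  -  36, - 16.69, - 9/19, 61/13, 5,37,51,52,60.4, 71]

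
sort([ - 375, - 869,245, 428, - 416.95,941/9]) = [ - 869 ,-416.95, - 375, 941/9, 245  ,  428]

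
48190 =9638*5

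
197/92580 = 197/92580 = 0.00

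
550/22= 25 = 25.00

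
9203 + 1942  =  11145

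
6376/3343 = 1 + 3033/3343 =1.91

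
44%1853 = 44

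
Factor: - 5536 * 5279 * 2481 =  - 2^5 * 3^1* 173^1*827^1*5279^1 = - 72506093664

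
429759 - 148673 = 281086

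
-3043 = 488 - 3531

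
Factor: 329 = 7^1*47^1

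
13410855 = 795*16869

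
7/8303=7/8303=0.00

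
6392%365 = 187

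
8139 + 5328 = 13467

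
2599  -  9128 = - 6529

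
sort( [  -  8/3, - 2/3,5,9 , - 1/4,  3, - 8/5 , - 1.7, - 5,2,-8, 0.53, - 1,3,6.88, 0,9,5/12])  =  [ - 8, - 5,  -  8/3,  -  1.7, - 8/5,-1, - 2/3,  -  1/4, 0,5/12, 0.53,2,3,3,5,6.88, 9,9] 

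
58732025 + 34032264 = 92764289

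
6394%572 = 102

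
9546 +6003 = 15549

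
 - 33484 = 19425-52909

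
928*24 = 22272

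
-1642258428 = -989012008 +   -  653246420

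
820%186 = 76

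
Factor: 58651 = 89^1 *659^1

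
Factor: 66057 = 3^1*97^1*227^1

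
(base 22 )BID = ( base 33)58o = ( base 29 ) 6nk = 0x1665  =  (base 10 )5733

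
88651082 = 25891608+62759474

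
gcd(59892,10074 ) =138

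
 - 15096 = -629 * 24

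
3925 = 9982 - 6057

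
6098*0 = 0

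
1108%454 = 200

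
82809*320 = 26498880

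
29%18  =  11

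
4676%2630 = 2046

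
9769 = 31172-21403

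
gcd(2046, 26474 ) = 62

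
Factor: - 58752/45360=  - 2^3 * 3^( - 1)*5^( - 1 )*7^( - 1 )*17^1 = - 136/105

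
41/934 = 41/934 = 0.04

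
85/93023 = 85/93023 = 0.00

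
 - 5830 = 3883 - 9713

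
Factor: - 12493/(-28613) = 31^1*71^( - 1) = 31/71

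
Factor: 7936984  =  2^3*11^1*19^1 * 47^1*101^1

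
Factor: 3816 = 2^3*3^2*53^1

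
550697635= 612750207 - 62052572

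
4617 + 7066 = 11683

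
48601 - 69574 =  - 20973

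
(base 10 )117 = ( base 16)75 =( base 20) 5h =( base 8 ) 165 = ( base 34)3F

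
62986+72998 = 135984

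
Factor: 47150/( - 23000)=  - 41/20  =  -2^( - 2)*5^( - 1)*41^1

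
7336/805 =1048/115 = 9.11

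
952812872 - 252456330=700356542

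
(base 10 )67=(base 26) 2f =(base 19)3a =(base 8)103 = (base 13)52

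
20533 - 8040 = 12493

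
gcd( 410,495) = 5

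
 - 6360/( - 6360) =1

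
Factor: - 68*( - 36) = 2448 = 2^4*3^2*17^1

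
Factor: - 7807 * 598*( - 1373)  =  6409968578 = 2^1*13^1*23^1*37^1*211^1*1373^1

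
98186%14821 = 9260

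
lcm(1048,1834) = 7336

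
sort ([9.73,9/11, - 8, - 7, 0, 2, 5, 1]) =[ - 8, - 7,0, 9/11, 1, 2,5,9.73] 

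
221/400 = 221/400 =0.55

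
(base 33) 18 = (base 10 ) 41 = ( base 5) 131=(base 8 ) 51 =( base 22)1J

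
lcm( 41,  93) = 3813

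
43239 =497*87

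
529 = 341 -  - 188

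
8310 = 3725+4585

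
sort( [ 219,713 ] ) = [219, 713 ]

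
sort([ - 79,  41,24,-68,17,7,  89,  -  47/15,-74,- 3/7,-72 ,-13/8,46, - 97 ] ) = [-97, - 79,-74,  -  72, - 68, - 47/15, - 13/8, - 3/7, 7,17, 24, 41,46,89 ] 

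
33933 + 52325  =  86258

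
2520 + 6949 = 9469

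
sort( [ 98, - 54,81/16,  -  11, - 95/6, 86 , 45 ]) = [ - 54, -95/6, - 11,81/16,45 , 86 , 98 ]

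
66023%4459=3597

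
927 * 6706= 6216462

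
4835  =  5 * 967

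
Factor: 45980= 2^2 * 5^1*11^2 * 19^1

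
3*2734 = 8202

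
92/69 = 1+ 1/3  =  1.33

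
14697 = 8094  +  6603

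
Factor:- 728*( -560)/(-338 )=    - 2^6*5^1*7^2*13^( - 1 ) = - 15680/13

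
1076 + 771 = 1847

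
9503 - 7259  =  2244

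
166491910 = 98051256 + 68440654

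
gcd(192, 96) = 96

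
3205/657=4+577/657 =4.88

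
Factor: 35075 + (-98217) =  - 2^1*131^1*241^1 = -63142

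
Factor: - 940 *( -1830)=2^3*3^1 * 5^2*47^1*61^1 = 1720200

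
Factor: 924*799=2^2*3^1 * 7^1*11^1*17^1*47^1=738276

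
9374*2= 18748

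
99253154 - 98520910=732244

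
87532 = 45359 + 42173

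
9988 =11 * 908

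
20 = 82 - 62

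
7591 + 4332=11923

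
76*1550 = 117800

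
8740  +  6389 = 15129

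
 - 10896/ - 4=2724/1 = 2724.00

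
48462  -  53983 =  - 5521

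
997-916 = 81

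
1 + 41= 42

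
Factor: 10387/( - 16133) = - 47/73 = - 47^1 * 73^( - 1 )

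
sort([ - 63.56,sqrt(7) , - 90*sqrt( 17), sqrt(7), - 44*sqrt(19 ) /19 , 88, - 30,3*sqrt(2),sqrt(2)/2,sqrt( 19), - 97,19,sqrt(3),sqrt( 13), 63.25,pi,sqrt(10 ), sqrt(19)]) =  [- 90 * sqrt(17),  -  97 , - 63.56, - 30, - 44*sqrt(19)/19 , sqrt( 2)/2,sqrt( 3 ),sqrt( 7),sqrt( 7),  pi,sqrt (10),sqrt ( 13), 3*sqrt( 2), sqrt(19),  sqrt( 19),19, 63.25,88 ] 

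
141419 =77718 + 63701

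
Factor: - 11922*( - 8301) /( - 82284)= - 16494087/13714= - 2^(  -  1)*3^1*1987^1 * 2767^1*6857^(-1 )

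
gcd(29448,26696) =8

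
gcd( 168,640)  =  8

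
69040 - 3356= 65684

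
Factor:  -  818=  - 2^1*409^1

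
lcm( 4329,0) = 0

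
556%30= 16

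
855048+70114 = 925162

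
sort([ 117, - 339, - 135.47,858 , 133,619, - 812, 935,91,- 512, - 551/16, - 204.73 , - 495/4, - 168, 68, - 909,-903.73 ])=[- 909, - 903.73, - 812, - 512, - 339, - 204.73, - 168 , - 135.47, - 495/4,-551/16,  68, 91,117, 133,  619, 858, 935]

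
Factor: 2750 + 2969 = 5719=7^1*19^1* 43^1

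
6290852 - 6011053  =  279799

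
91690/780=9169/78  =  117.55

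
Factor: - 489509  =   - 23^1*21283^1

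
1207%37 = 23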